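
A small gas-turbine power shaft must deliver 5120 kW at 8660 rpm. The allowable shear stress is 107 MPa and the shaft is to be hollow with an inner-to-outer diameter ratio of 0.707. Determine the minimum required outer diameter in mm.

ω = 2π·8660/60 = 906.9 rad/s, so T = P/ω = 5120×10³ / 906.9 = 5646 N·m.
For a hollow shaft with d_i/d_o = 0.707: τ_max = 16T/(π d_o³ (1−k⁴)), so d_o = [16T/(π τ_allow (1−k⁴))]^(1/3) = [16·5646/(π·1.07×10^8·0.7502)]^(1/3) = 0.07102 m.

71.0 mm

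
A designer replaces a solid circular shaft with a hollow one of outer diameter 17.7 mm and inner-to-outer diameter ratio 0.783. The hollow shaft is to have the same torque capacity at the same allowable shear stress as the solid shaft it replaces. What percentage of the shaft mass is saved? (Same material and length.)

47.0 %

Equal τ_max and T ⇒ the solid shaft needs d_s³ = d_o³(1−k⁴), so d_s = 17.7·(1−0.783⁴)^(1/3) = 15.13 mm.
Area ratio A_h/A_s = d_o²(1−k²)/d_s² = (1−k²)/(1−k⁴)^(2/3) = 0.5298.
Mass saving = 1 − 0.5298 = 47.0 %.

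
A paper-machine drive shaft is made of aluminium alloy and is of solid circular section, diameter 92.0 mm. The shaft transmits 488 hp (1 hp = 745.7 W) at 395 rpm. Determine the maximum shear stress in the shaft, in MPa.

57.5 MPa

ω = 2π·395/60 = 41.36 rad/s, so T = P/ω = 488×745.7 / 41.36 = 8797 N·m.
J = πd⁴/32 = π(0.0920)⁴/32 = 7.033×10^-6 m⁴.
τ_max = T·r/J = 8797 × 0.0460 / 7.033×10^-6 = 5.754×10^7 Pa.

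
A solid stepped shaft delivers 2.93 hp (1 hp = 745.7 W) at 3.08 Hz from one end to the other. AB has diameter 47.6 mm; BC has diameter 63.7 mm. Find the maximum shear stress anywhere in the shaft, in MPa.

5.33 MPa

ω = 2π·3.08 = 19.35 rad/s, so T = P/ω = 2.93×745.7 / 19.35 = 112.9 N·m.
Under the same torque, τ_max = 16T/(πd³) is largest where d is smallest — segment AB (d = 47.6 mm).
τ_max = 16·112.9/(π·(0.0476)³) = 5.332×10^6 Pa.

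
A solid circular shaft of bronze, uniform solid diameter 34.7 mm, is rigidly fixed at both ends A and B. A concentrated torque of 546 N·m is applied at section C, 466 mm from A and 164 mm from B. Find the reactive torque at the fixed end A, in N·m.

With uniform GJ and both ends fixed, compatibility θ_AC = θ_CB gives T_A·a = T_B·b, together with T_A + T_B = T₀.
T_A = T₀·b/(a+b) = 546.0·164/630.0 = 142.1 N·m; T_B = 403.9 N·m.

142 N·m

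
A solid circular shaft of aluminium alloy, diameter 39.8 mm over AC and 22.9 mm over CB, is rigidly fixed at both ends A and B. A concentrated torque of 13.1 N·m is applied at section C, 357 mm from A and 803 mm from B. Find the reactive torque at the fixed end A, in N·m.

Compatibility: T_A·a/J_AC = T_B·b/J_CB with T_A + T_B = T₀.
J_AC = 2.46×10^-7 m⁴, J_CB = 2.70×10^-8 m⁴, so T_A = T₀·(J_AC/a)/((J_AC/a)+(J_CB/b)) = 12.49 N·m, T_B = 0.6087 N·m.

12.5 N·m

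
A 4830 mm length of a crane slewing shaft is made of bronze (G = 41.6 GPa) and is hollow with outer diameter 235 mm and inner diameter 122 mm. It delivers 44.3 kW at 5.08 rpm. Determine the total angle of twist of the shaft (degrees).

2.00°

ω = 2π·5.08/60 = 0.5320 rad/s, so T = P/ω = 44.3×10³ / 0.5320 = 83270 N·m.
J = π(d_o⁴ − d_i⁴)/32 = π(0.235⁴ − 0.122⁴)/32 = 2.777×10^-4 m⁴.
θ = T·L/(G·J) = 83270 × 4.83 / (41.6×10⁹ × 2.777×10^-4) = 0.03482 rad.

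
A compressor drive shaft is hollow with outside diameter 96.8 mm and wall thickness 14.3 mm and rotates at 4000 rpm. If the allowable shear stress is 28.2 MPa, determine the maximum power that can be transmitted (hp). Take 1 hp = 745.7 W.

2130 hp

J = π(d_o⁴ − d_i⁴)/32 = π(0.0968⁴ − 0.0682⁴)/32 = 6.496×10^-6 m⁴.
T_max = τ_allow·J/r = 2.82×10^7 × 6.496×10^-6 / 0.0484 = 3785 N·m.
ω = 2π·4000/60 = 418.9 rad/s, so P_max = T_max·ω = 1.585×10^6 W.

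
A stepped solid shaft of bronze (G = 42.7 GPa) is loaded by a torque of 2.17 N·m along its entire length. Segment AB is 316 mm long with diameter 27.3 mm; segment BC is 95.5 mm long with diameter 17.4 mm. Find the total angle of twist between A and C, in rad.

8.34e-4 rad

J_AB = π(0.0273)⁴/32 = 5.45×10^-8 m⁴; J_BC = π(0.0174)⁴/32 = 9.00×10^-9 m⁴.
θ = (T/G)·Σ L_i/J_i = (2.170/42.7×10⁹)·(0.316/5.45×10^-8 + 0.0955/9.00×10^-9) = 8.338×10^-4 rad.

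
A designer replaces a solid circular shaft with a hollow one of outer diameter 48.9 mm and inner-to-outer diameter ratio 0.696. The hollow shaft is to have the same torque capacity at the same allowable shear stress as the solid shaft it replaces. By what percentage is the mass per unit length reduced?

Equal τ_max and T ⇒ the solid shaft needs d_s³ = d_o³(1−k⁴), so d_s = 48.9·(1−0.696⁴)^(1/3) = 44.73 mm.
Area ratio A_h/A_s = d_o²(1−k²)/d_s² = (1−k²)/(1−k⁴)^(2/3) = 0.6162.
Mass saving = 1 − 0.6162 = 38.4 %.

38.4 %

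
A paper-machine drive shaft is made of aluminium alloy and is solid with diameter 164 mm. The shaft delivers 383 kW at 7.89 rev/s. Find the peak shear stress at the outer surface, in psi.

ω = 2π·7.89 = 49.57 rad/s, so T = P/ω = 383×10³ / 49.57 = 7726 N·m.
J = πd⁴/32 = π(0.164)⁴/32 = 7.102×10^-5 m⁴.
τ_max = T·r/J = 7726 × 0.0820 / 7.102×10^-5 = 8.920×10^6 Pa.

1290 psi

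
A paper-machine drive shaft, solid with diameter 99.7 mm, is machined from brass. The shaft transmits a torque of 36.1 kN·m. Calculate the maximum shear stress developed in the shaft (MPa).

186 MPa

J = πd⁴/32 = π(0.0997)⁴/32 = 9.700×10^-6 m⁴.
τ_max = T·r/J = 36100 × 0.0498 / 9.700×10^-6 = 1.855×10^8 Pa.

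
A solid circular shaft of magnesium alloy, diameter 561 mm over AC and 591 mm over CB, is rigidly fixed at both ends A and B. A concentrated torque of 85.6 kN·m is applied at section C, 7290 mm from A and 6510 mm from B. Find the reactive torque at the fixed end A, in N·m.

36000 N·m

Compatibility: T_A·a/J_AC = T_B·b/J_CB with T_A + T_B = T₀.
J_AC = 9.72×10^-3 m⁴, J_CB = 0.0120 m⁴, so T_A = T₀·(J_AC/a)/((J_AC/a)+(J_CB/b)) = 35980 N·m, T_B = 49620 N·m.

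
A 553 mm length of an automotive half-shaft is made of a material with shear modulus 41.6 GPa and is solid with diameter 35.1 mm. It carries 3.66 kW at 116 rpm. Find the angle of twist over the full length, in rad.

ω = 2π·116/60 = 12.15 rad/s, so T = P/ω = 3.66×10³ / 12.15 = 301.3 N·m.
J = πd⁴/32 = π(0.0351)⁴/32 = 1.490×10^-7 m⁴.
θ = T·L/(G·J) = 301.3 × 0.553 / (41.6×10⁹ × 1.490×10^-7) = 0.02688 rad.

0.0269 rad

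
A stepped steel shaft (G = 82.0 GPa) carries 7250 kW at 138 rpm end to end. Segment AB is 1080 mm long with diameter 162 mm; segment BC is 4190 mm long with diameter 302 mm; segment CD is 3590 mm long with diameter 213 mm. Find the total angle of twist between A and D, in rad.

0.238 rad

ω = 2π·138/60 = 14.45 rad/s, so T = P/ω = 7250×10³ / 14.45 = 501700 N·m.
J_AB = π(0.162)⁴/32 = 6.76×10^-5 m⁴; J_BC = π(0.302)⁴/32 = 8.17×10^-4 m⁴; J_CD = π(0.213)⁴/32 = 2.02×10^-4 m⁴.
θ = (T/G)·Σ L_i/J_i = (501700/82.0×10⁹)·(1.08/6.76×10^-5 + 4.19/8.17×10^-4 + 3.59/2.02×10^-4) = 0.2378 rad.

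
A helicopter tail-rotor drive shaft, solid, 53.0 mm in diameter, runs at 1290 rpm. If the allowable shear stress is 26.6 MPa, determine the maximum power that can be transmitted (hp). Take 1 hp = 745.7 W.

J = πd⁴/32 = π(0.0530)⁴/32 = 7.746×10^-7 m⁴.
T_max = τ_allow·J/r = 2.66×10^7 × 7.746×10^-7 / 0.0265 = 777.6 N·m.
ω = 2π·1290/60 = 135.1 rad/s, so P_max = T_max·ω = 1.050×10^5 W.

141 hp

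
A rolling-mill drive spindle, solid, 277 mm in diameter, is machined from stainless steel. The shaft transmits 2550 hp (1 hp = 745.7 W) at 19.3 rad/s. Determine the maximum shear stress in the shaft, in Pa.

ω = 19.3 rad/s, so T = P/ω = 2550×745.7 / 19.30 = 98530 N·m.
J = πd⁴/32 = π(0.277)⁴/32 = 5.780×10^-4 m⁴.
τ_max = T·r/J = 98530 × 0.139 / 5.780×10^-4 = 2.361×10^7 Pa.

2.36e7 Pa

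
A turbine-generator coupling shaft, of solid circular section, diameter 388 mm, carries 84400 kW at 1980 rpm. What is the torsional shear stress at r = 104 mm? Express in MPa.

ω = 2π·1980/60 = 207.3 rad/s, so T = P/ω = 84400×10³ / 207.3 = 407100 N·m.
J = πd⁴/32 = π(0.388)⁴/32 = 2.225×10^-3 m⁴.
Shear stress varies linearly with radius: τ = T·r/J = 407100 × 0.104 / 2.225×10^-3 = 1.903×10^7 Pa.

19.0 MPa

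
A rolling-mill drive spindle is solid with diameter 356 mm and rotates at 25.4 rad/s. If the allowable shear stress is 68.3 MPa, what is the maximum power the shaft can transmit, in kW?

J = πd⁴/32 = π(0.356)⁴/32 = 1.577×10^-3 m⁴.
T_max = τ_allow·J/r = 6.83×10^7 × 1.577×10^-3 / 0.178 = 605100 N·m.
ω = 25.4 rad/s, so P_max = T_max·ω = 1.537×10^7 W.

15400 kW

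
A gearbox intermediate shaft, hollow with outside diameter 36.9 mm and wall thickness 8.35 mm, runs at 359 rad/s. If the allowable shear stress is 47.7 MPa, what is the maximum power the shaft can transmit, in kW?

J = π(d_o⁴ − d_i⁴)/32 = π(0.0369⁴ − 0.0202⁴)/32 = 1.657×10^-7 m⁴.
T_max = τ_allow·J/r = 4.77×10^7 × 1.657×10^-7 / 0.0184 = 428.3 N·m.
ω = 359 rad/s, so P_max = T_max·ω = 1.538×10^5 W.

154 kW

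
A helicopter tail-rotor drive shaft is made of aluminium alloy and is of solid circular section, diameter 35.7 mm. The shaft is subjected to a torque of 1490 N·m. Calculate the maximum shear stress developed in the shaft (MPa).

J = πd⁴/32 = π(0.0357)⁴/32 = 1.595×10^-7 m⁴.
τ_max = T·r/J = 1490 × 0.0179 / 1.595×10^-7 = 1.668×10^8 Pa.

167 MPa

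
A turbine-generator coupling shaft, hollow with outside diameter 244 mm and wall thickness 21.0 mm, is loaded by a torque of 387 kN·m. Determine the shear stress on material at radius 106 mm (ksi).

J = π(d_o⁴ − d_i⁴)/32 = π(0.244⁴ − 0.202⁴)/32 = 1.845×10^-4 m⁴.
Shear stress varies linearly with radius: τ = T·r/J = 387000 × 0.106 / 1.845×10^-4 = 2.223×10^8 Pa.

32.2 ksi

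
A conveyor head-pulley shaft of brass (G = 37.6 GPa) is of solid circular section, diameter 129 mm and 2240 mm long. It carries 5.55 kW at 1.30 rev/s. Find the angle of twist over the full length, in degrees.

0.0853°

ω = 2π·1.30 = 8.168 rad/s, so T = P/ω = 5.55×10³ / 8.168 = 679.5 N·m.
J = πd⁴/32 = π(0.129)⁴/32 = 2.719×10^-5 m⁴.
θ = T·L/(G·J) = 679.5 × 2.24 / (37.6×10⁹ × 2.719×10^-5) = 1.489×10^-3 rad.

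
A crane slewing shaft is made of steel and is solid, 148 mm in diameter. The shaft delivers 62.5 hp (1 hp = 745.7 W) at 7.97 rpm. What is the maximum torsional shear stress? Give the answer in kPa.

87700 kPa

ω = 2π·7.97/60 = 0.8346 rad/s, so T = P/ω = 62.5×745.7 / 0.8346 = 55840 N·m.
J = πd⁴/32 = π(0.148)⁴/32 = 4.710×10^-5 m⁴.
τ_max = T·r/J = 55840 × 0.0740 / 4.710×10^-5 = 8.773×10^7 Pa.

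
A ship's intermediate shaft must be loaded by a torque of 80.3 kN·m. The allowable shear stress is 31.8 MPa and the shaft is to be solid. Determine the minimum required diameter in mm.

For a solid shaft τ_max = 16T/(πd³), so d = (16T/(π τ_allow))^(1/3) = (16·80300/(π·3.18×10^7))^(1/3) = 0.2343 m.

234 mm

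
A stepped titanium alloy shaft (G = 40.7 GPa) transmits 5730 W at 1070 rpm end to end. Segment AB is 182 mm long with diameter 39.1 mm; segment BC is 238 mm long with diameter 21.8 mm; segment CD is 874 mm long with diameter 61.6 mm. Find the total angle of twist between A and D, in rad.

0.0153 rad

ω = 2π·1070/60 = 112.1 rad/s, so T = P/ω = 5730 / 112.1 = 51.14 N·m.
J_AB = π(0.0391)⁴/32 = 2.29×10^-7 m⁴; J_BC = π(0.0218)⁴/32 = 2.22×10^-8 m⁴; J_CD = π(0.0616)⁴/32 = 1.41×10^-6 m⁴.
θ = (T/G)·Σ L_i/J_i = (51.14/40.7×10⁹)·(0.182/2.29×10^-7 + 0.238/2.22×10^-8 + 0.874/1.41×10^-6) = 0.01526 rad.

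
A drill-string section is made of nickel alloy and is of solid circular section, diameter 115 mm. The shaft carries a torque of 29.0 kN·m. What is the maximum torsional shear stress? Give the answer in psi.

14100 psi

J = πd⁴/32 = π(0.115)⁴/32 = 1.717×10^-5 m⁴.
τ_max = T·r/J = 29000 × 0.0575 / 1.717×10^-5 = 9.711×10^7 Pa.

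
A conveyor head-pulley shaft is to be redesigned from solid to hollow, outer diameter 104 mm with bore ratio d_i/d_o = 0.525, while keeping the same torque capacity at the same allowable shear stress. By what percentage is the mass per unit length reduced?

23.6 %

Equal τ_max and T ⇒ the solid shaft needs d_s³ = d_o³(1−k⁴), so d_s = 104·(1−0.525⁴)^(1/3) = 101.3 mm.
Area ratio A_h/A_s = d_o²(1−k²)/d_s² = (1−k²)/(1−k⁴)^(2/3) = 0.7636.
Mass saving = 1 − 0.7636 = 23.6 %.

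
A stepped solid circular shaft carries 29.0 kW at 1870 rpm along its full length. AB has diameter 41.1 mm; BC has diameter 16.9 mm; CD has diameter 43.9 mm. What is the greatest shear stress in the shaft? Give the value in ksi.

22.7 ksi

ω = 2π·1870/60 = 195.8 rad/s, so T = P/ω = 29.0×10³ / 195.8 = 148.1 N·m.
Under the same torque, τ_max = 16T/(πd³) is largest where d is smallest — segment BC (d = 16.9 mm).
τ_max = 16·148.1/(π·(0.0169)³) = 1.563×10^8 Pa.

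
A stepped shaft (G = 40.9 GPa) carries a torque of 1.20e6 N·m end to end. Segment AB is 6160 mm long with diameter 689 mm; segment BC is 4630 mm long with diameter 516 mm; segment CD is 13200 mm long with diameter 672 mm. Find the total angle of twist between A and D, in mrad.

47.0 mrad

J_AB = π(0.689)⁴/32 = 0.0221 m⁴; J_BC = π(0.516)⁴/32 = 6.96×10^-3 m⁴; J_CD = π(0.672)⁴/32 = 0.0200 m⁴.
θ = (T/G)·Σ L_i/J_i = (1.200e6/40.9×10⁹)·(6.16/0.0221 + 4.63/6.96×10^-3 + 13.2/0.0200) = 0.04703 rad.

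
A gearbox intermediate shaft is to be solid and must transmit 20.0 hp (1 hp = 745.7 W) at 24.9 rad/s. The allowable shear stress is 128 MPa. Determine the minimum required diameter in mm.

ω = 24.9 rad/s, so T = P/ω = 20.0×745.7 / 24.90 = 599.0 N·m.
For a solid shaft τ_max = 16T/(πd³), so d = (16T/(π τ_allow))^(1/3) = (16·599.0/(π·1.28×10^8))^(1/3) = 0.02878 m.

28.8 mm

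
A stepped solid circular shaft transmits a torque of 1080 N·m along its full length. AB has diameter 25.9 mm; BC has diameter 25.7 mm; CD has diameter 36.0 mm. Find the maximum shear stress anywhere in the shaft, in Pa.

3.24e8 Pa

Under the same torque, τ_max = 16T/(πd³) is largest where d is smallest — segment BC (d = 25.7 mm).
τ_max = 16·1080/(π·(0.0257)³) = 3.240×10^8 Pa.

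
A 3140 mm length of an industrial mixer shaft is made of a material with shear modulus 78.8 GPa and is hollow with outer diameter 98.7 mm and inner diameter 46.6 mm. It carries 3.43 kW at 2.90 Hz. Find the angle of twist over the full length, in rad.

ω = 2π·2.90 = 18.22 rad/s, so T = P/ω = 3.43×10³ / 18.22 = 188.2 N·m.
J = π(d_o⁴ − d_i⁴)/32 = π(0.0987⁴ − 0.0466⁴)/32 = 8.854×10^-6 m⁴.
θ = T·L/(G·J) = 188.2 × 3.14 / (78.8×10⁹ × 8.854×10^-6) = 8.472×10^-4 rad.

8.47e-4 rad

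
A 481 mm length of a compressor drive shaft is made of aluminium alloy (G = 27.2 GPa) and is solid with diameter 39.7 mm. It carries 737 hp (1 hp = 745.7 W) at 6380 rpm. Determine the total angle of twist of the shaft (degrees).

ω = 2π·6380/60 = 668.1 rad/s, so T = P/ω = 737×745.7 / 668.1 = 822.6 N·m.
J = πd⁴/32 = π(0.0397)⁴/32 = 2.439×10^-7 m⁴.
θ = T·L/(G·J) = 822.6 × 0.481 / (27.2×10⁹ × 2.439×10^-7) = 0.05965 rad.

3.42°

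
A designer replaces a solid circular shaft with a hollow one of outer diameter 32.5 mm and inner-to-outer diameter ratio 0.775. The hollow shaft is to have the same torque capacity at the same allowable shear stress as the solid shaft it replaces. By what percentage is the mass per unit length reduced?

Equal τ_max and T ⇒ the solid shaft needs d_s³ = d_o³(1−k⁴), so d_s = 32.5·(1−0.775⁴)^(1/3) = 28.00 mm.
Area ratio A_h/A_s = d_o²(1−k²)/d_s² = (1−k²)/(1−k⁴)^(2/3) = 0.5382.
Mass saving = 1 − 0.5382 = 46.2 %.

46.2 %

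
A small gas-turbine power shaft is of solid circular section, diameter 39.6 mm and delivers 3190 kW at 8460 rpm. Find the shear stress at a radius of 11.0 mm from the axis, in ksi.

ω = 2π·8460/60 = 885.9 rad/s, so T = P/ω = 3190×10³ / 885.9 = 3601 N·m.
J = πd⁴/32 = π(0.0396)⁴/32 = 2.414×10^-7 m⁴.
Shear stress varies linearly with radius: τ = T·r/J = 3601 × 0.0110 / 2.414×10^-7 = 1.641×10^8 Pa.

23.8 ksi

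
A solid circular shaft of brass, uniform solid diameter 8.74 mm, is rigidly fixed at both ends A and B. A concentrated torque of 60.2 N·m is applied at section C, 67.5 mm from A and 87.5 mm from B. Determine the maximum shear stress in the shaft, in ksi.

With uniform GJ and both ends fixed, compatibility θ_AC = θ_CB gives T_A·a = T_B·b, together with T_A + T_B = T₀.
T_A = T₀·b/(a+b) = 60.20·87.5/155.0 = 33.98 N·m; T_B = 26.22 N·m.
τ in each portion: τ_AC = 2.59×10^8 Pa, τ_CB = 2.00×10^8 Pa; maximum is in AC.
τ_max = T_AC·r/J = 33.98·0.00437/5.73×10^-10 = 2.592×10^8 Pa.

37.6 ksi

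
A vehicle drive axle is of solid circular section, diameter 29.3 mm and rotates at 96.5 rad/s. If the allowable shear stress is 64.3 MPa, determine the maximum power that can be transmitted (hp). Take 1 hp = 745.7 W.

J = πd⁴/32 = π(0.0293)⁴/32 = 7.236×10^-8 m⁴.
T_max = τ_allow·J/r = 6.43×10^7 × 7.236×10^-8 / 0.0146 = 317.6 N·m.
ω = 96.5 rad/s, so P_max = T_max·ω = 3.065×10^4 W.

41.1 hp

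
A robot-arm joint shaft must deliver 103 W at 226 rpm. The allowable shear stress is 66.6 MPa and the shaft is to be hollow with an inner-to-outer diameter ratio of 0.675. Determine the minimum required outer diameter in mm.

7.49 mm

ω = 2π·226/60 = 23.67 rad/s, so T = P/ω = 103 / 23.67 = 4.352 N·m.
For a hollow shaft with d_i/d_o = 0.675: τ_max = 16T/(π d_o³ (1−k⁴)), so d_o = [16T/(π τ_allow (1−k⁴))]^(1/3) = [16·4.352/(π·6.66×10^7·0.7924)]^(1/3) = 0.007489 m.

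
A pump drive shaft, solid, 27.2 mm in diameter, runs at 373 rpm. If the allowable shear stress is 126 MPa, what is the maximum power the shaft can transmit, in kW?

J = πd⁴/32 = π(0.0272)⁴/32 = 5.374×10^-8 m⁴.
T_max = τ_allow·J/r = 1.26×10^8 × 5.374×10^-8 / 0.0136 = 497.9 N·m.
ω = 2π·373/60 = 39.06 rad/s, so P_max = T_max·ω = 1.945×10^4 W.

19.4 kW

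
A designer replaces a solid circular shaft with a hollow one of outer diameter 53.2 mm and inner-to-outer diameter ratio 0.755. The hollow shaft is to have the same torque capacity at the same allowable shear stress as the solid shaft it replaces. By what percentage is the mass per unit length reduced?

Equal τ_max and T ⇒ the solid shaft needs d_s³ = d_o³(1−k⁴), so d_s = 53.2·(1−0.755⁴)^(1/3) = 46.67 mm.
Area ratio A_h/A_s = d_o²(1−k²)/d_s² = (1−k²)/(1−k⁴)^(2/3) = 0.5587.
Mass saving = 1 − 0.5587 = 44.1 %.

44.1 %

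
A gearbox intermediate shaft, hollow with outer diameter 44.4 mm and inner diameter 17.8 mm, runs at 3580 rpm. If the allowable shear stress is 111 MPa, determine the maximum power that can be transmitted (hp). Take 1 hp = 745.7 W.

J = π(d_o⁴ − d_i⁴)/32 = π(0.0444⁴ − 0.0178⁴)/32 = 3.717×10^-7 m⁴.
T_max = τ_allow·J/r = 1.11×10^8 × 3.717×10^-7 / 0.0222 = 1858 N·m.
ω = 2π·3580/60 = 374.9 rad/s, so P_max = T_max·ω = 6.967×10^5 W.

934 hp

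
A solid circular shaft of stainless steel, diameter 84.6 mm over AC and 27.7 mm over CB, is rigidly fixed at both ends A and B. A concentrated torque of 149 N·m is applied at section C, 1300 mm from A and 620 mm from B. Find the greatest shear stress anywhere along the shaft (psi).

Compatibility: T_A·a/J_AC = T_B·b/J_CB with T_A + T_B = T₀.
J_AC = 5.03×10^-6 m⁴, J_CB = 5.78×10^-8 m⁴, so T_A = T₀·(J_AC/a)/((J_AC/a)+(J_CB/b)) = 145.5 N·m, T_B = 3.506 N·m.
τ in each portion: τ_AC = 1.22×10^6 Pa, τ_CB = 8.40×10^5 Pa; maximum is in AC.
τ_max = T_AC·r/J = 145.5·0.0423/5.03×10^-6 = 1.224×10^6 Pa.

177 psi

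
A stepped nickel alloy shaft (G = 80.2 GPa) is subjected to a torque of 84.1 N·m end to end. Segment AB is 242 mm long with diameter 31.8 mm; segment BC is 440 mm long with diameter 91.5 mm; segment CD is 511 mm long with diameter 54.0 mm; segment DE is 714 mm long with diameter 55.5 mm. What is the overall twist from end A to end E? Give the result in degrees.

0.232°

J_AB = π(0.0318)⁴/32 = 1.00×10^-7 m⁴; J_BC = π(0.0915)⁴/32 = 6.88×10^-6 m⁴; J_CD = π(0.0540)⁴/32 = 8.35×10^-7 m⁴; J_DE = π(0.0555)⁴/32 = 9.31×10^-7 m⁴.
θ = (T/G)·Σ L_i/J_i = (84.10/80.2×10⁹)·(0.242/1.00×10^-7 + 0.440/6.88×10^-6 + 0.511/8.35×10^-7 + 0.714/9.31×10^-7) = 4.040×10^-3 rad.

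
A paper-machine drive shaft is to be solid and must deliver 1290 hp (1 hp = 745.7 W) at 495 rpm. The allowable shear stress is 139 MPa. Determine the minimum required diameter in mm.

87.9 mm

ω = 2π·495/60 = 51.84 rad/s, so T = P/ω = 1290×745.7 / 51.84 = 18560 N·m.
For a solid shaft τ_max = 16T/(πd³), so d = (16T/(π τ_allow))^(1/3) = (16·18560/(π·1.39×10^8))^(1/3) = 0.08793 m.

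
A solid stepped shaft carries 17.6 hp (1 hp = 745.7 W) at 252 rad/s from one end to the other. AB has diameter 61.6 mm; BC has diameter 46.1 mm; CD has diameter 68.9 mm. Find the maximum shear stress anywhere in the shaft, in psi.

393 psi

ω = 252 rad/s, so T = P/ω = 17.6×745.7 / 252.0 = 52.08 N·m.
Under the same torque, τ_max = 16T/(πd³) is largest where d is smallest — segment BC (d = 46.1 mm).
τ_max = 16·52.08/(π·(0.0461)³) = 2.707×10^6 Pa.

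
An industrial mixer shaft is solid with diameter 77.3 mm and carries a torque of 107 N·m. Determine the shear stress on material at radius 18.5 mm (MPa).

J = πd⁴/32 = π(0.0773)⁴/32 = 3.505×10^-6 m⁴.
Shear stress varies linearly with radius: τ = T·r/J = 107.0 × 0.0185 / 3.505×10^-6 = 5.647×10^5 Pa.

0.565 MPa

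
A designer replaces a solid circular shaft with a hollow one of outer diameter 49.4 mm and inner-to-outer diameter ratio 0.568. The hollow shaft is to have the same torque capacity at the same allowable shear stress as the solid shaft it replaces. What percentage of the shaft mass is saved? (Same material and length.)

Equal τ_max and T ⇒ the solid shaft needs d_s³ = d_o³(1−k⁴), so d_s = 49.4·(1−0.568⁴)^(1/3) = 47.62 mm.
Area ratio A_h/A_s = d_o²(1−k²)/d_s² = (1−k²)/(1−k⁴)^(2/3) = 0.7289.
Mass saving = 1 − 0.7289 = 27.1 %.

27.1 %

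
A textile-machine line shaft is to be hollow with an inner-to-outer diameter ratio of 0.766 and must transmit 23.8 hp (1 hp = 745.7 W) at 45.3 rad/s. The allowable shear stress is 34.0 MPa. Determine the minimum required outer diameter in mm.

44.7 mm

ω = 45.3 rad/s, so T = P/ω = 23.8×745.7 / 45.30 = 391.8 N·m.
For a hollow shaft with d_i/d_o = 0.766: τ_max = 16T/(π d_o³ (1−k⁴)), so d_o = [16T/(π τ_allow (1−k⁴))]^(1/3) = [16·391.8/(π·3.40×10^7·0.6557)]^(1/3) = 0.04473 m.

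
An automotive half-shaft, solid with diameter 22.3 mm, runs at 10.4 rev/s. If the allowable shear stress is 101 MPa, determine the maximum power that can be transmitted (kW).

J = πd⁴/32 = π(0.0223)⁴/32 = 2.428×10^-8 m⁴.
T_max = τ_allow·J/r = 1.01×10^8 × 2.428×10^-8 / 0.0112 = 219.9 N·m.
ω = 2π·10.4 = 65.35 rad/s, so P_max = T_max·ω = 1.437×10^4 W.

14.4 kW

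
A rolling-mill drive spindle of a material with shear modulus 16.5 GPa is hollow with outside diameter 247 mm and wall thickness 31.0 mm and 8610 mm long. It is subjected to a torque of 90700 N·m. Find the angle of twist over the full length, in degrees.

10.8°

J = π(d_o⁴ − d_i⁴)/32 = π(0.247⁴ − 0.185⁴)/32 = 2.504×10^-4 m⁴.
θ = T·L/(G·J) = 90700 × 8.61 / (16.5×10⁹ × 2.504×10^-4) = 0.1890 rad.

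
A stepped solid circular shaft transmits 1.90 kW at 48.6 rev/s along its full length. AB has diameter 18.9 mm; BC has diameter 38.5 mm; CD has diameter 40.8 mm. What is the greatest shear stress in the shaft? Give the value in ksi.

0.681 ksi

ω = 2π·48.6 = 305.4 rad/s, so T = P/ω = 1.90×10³ / 305.4 = 6.222 N·m.
Under the same torque, τ_max = 16T/(πd³) is largest where d is smallest — segment AB (d = 18.9 mm).
τ_max = 16·6.222/(π·(0.0189)³) = 4.694×10^6 Pa.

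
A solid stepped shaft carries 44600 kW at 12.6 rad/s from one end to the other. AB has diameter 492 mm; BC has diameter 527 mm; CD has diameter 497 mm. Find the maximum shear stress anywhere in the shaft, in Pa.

ω = 12.6 rad/s, so T = P/ω = 44600×10³ / 12.60 = 3.540e6 N·m.
Under the same torque, τ_max = 16T/(πd³) is largest where d is smallest — segment AB (d = 492 mm).
τ_max = 16·3.540e6/(π·(0.492)³) = 1.514×10^8 Pa.

1.51e8 Pa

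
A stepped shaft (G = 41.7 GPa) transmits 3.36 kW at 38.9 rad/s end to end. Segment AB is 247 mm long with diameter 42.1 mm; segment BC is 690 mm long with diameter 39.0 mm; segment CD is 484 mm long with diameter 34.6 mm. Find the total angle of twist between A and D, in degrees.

0.864°

ω = 38.9 rad/s, so T = P/ω = 3.36×10³ / 38.90 = 86.38 N·m.
J_AB = π(0.0421)⁴/32 = 3.08×10^-7 m⁴; J_BC = π(0.0390)⁴/32 = 2.27×10^-7 m⁴; J_CD = π(0.0346)⁴/32 = 1.41×10^-7 m⁴.
θ = (T/G)·Σ L_i/J_i = (86.38/41.7×10⁹)·(0.247/3.08×10^-7 + 0.690/2.27×10^-7 + 0.484/1.41×10^-7) = 0.01508 rad.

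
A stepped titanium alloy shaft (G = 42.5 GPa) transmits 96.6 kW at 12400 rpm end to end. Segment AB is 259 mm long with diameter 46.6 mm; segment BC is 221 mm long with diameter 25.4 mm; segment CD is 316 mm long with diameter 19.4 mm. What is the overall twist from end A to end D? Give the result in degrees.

2.88°

ω = 2π·12400/60 = 1299 rad/s, so T = P/ω = 96.6×10³ / 1299 = 74.39 N·m.
J_AB = π(0.0466)⁴/32 = 4.63×10^-7 m⁴; J_BC = π(0.0254)⁴/32 = 4.09×10^-8 m⁴; J_CD = π(0.0194)⁴/32 = 1.39×10^-8 m⁴.
θ = (T/G)·Σ L_i/J_i = (74.39/42.5×10⁹)·(0.259/4.63×10^-7 + 0.221/4.09×10^-8 + 0.316/1.39×10^-8) = 0.05022 rad.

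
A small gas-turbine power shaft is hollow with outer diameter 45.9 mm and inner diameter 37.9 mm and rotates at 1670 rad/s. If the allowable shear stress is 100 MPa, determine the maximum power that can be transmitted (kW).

1700 kW

J = π(d_o⁴ − d_i⁴)/32 = π(0.0459⁴ − 0.0379⁴)/32 = 2.332×10^-7 m⁴.
T_max = τ_allow·J/r = 1.00×10^8 × 2.332×10^-7 / 0.0229 = 1016 N·m.
ω = 1670 rad/s, so P_max = T_max·ω = 1.697×10^6 W.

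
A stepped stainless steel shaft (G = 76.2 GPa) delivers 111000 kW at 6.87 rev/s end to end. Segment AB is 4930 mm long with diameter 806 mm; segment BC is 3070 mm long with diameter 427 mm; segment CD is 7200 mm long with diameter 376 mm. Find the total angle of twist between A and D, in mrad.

160 mrad

ω = 2π·6.87 = 43.17 rad/s, so T = P/ω = 111000×10³ / 43.17 = 2.571e6 N·m.
J_AB = π(0.806)⁴/32 = 0.0414 m⁴; J_BC = π(0.427)⁴/32 = 3.26×10^-3 m⁴; J_CD = π(0.376)⁴/32 = 1.96×10^-3 m⁴.
θ = (T/G)·Σ L_i/J_i = (2.571e6/76.2×10⁹)·(4.93/0.0414 + 3.07/3.26×10^-3 + 7.20/1.96×10^-3) = 0.1596 rad.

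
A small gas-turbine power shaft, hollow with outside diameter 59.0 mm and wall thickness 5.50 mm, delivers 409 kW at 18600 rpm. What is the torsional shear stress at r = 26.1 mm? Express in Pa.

ω = 2π·18600/60 = 1948 rad/s, so T = P/ω = 409×10³ / 1948 = 210.0 N·m.
J = π(d_o⁴ − d_i⁴)/32 = π(0.0590⁴ − 0.0480⁴)/32 = 6.685×10^-7 m⁴.
Shear stress varies linearly with radius: τ = T·r/J = 210.0 × 0.0261 / 6.685×10^-7 = 8.199×10^6 Pa.

8.20e6 Pa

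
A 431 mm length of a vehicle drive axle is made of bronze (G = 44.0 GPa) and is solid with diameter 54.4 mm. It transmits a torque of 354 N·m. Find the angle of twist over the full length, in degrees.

J = πd⁴/32 = π(0.0544)⁴/32 = 8.598×10^-7 m⁴.
θ = T·L/(G·J) = 354.0 × 0.431 / (44.0×10⁹ × 8.598×10^-7) = 4.033×10^-3 rad.

0.231°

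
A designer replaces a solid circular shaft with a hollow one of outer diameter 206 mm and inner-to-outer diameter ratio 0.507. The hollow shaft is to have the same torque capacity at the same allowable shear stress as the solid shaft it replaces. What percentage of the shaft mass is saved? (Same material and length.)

22.2 %

Equal τ_max and T ⇒ the solid shaft needs d_s³ = d_o³(1−k⁴), so d_s = 206·(1−0.507⁴)^(1/3) = 201.4 mm.
Area ratio A_h/A_s = d_o²(1−k²)/d_s² = (1−k²)/(1−k⁴)^(2/3) = 0.7776.
Mass saving = 1 − 0.7776 = 22.2 %.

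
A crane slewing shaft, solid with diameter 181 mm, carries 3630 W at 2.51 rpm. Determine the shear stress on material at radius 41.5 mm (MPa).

ω = 2π·2.51/60 = 0.2628 rad/s, so T = P/ω = 3630 / 0.2628 = 13810 N·m.
J = πd⁴/32 = π(0.181)⁴/32 = 1.054×10^-4 m⁴.
Shear stress varies linearly with radius: τ = T·r/J = 13810 × 0.0415 / 1.054×10^-4 = 5.439×10^6 Pa.

5.44 MPa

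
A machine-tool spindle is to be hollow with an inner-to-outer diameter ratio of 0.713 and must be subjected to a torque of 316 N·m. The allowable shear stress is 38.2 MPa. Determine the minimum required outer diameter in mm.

For a hollow shaft with d_i/d_o = 0.713: τ_max = 16T/(π d_o³ (1−k⁴)), so d_o = [16T/(π τ_allow (1−k⁴))]^(1/3) = [16·316.0/(π·3.82×10^7·0.7416)]^(1/3) = 0.03844 m.

38.4 mm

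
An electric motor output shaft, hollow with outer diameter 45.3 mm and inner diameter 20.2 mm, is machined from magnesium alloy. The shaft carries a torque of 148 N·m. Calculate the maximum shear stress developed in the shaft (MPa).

J = π(d_o⁴ − d_i⁴)/32 = π(0.0453⁴ − 0.0202⁴)/32 = 3.971×10^-7 m⁴.
τ_max = T·r/J = 148.0 × 0.0226 / 3.971×10^-7 = 8.442×10^6 Pa.

8.44 MPa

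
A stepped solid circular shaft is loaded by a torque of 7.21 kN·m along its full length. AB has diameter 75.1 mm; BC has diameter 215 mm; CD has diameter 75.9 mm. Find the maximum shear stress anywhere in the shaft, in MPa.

86.7 MPa

Under the same torque, τ_max = 16T/(πd³) is largest where d is smallest — segment AB (d = 75.1 mm).
τ_max = 16·7210/(π·(0.0751)³) = 8.669×10^7 Pa.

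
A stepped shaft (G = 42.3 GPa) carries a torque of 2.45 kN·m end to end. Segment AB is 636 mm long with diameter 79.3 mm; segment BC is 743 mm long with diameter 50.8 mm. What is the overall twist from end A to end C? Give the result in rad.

0.0753 rad

J_AB = π(0.0793)⁴/32 = 3.88×10^-6 m⁴; J_BC = π(0.0508)⁴/32 = 6.54×10^-7 m⁴.
θ = (T/G)·Σ L_i/J_i = (2450/42.3×10⁹)·(0.636/3.88×10^-6 + 0.743/6.54×10^-7) = 0.07531 rad.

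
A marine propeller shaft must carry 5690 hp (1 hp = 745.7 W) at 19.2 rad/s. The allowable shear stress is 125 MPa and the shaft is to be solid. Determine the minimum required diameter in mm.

ω = 19.2 rad/s, so T = P/ω = 5690×745.7 / 19.20 = 221000 N·m.
For a solid shaft τ_max = 16T/(πd³), so d = (16T/(π τ_allow))^(1/3) = (16·221000/(π·1.25×10^8))^(1/3) = 0.2080 m.

208 mm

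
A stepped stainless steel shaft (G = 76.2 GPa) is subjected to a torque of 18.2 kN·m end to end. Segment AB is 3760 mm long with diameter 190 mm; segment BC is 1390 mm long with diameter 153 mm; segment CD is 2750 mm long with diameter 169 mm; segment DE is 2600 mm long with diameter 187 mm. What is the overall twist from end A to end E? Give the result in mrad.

26.6 mrad

J_AB = π(0.190)⁴/32 = 1.28×10^-4 m⁴; J_BC = π(0.153)⁴/32 = 5.38×10^-5 m⁴; J_CD = π(0.169)⁴/32 = 8.01×10^-5 m⁴; J_DE = π(0.187)⁴/32 = 1.20×10^-4 m⁴.
θ = (T/G)·Σ L_i/J_i = (18200/76.2×10⁹)·(3.76/1.28×10^-4 + 1.39/5.38×10^-5 + 2.75/8.01×10^-5 + 2.60/1.20×10^-4) = 0.02656 rad.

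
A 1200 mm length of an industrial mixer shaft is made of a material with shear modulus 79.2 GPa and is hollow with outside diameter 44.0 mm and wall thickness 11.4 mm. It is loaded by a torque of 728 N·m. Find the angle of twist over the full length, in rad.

0.0317 rad

J = π(d_o⁴ − d_i⁴)/32 = π(0.0440⁴ − 0.0212⁴)/32 = 3.481×10^-7 m⁴.
θ = T·L/(G·J) = 728.0 × 1.20 / (79.2×10⁹ × 3.481×10^-7) = 0.03168 rad.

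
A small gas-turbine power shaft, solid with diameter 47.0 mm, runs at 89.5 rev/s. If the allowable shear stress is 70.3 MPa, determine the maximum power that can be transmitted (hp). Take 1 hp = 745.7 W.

J = πd⁴/32 = π(0.0470)⁴/32 = 4.791×10^-7 m⁴.
T_max = τ_allow·J/r = 7.03×10^7 × 4.791×10^-7 / 0.0235 = 1433 N·m.
ω = 2π·89.5 = 562.3 rad/s, so P_max = T_max·ω = 8.059×10^5 W.

1080 hp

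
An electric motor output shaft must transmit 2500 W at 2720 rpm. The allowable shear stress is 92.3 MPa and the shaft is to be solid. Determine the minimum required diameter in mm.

ω = 2π·2720/60 = 284.8 rad/s, so T = P/ω = 2500 / 284.8 = 8.777 N·m.
For a solid shaft τ_max = 16T/(πd³), so d = (16T/(π τ_allow))^(1/3) = (16·8.777/(π·9.23×10^7))^(1/3) = 0.007853 m.

7.85 mm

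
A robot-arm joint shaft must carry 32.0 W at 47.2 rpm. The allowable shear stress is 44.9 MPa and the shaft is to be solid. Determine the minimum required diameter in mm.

ω = 2π·47.2/60 = 4.943 rad/s, so T = P/ω = 32.0 / 4.943 = 6.474 N·m.
For a solid shaft τ_max = 16T/(πd³), so d = (16T/(π τ_allow))^(1/3) = (16·6.474/(π·4.49×10^7))^(1/3) = 0.009022 m.

9.02 mm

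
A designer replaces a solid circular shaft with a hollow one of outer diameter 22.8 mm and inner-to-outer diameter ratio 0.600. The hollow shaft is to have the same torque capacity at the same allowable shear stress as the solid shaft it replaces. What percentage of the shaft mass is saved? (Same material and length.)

29.8 %

Equal τ_max and T ⇒ the solid shaft needs d_s³ = d_o³(1−k⁴), so d_s = 22.8·(1−0.600⁴)^(1/3) = 21.77 mm.
Area ratio A_h/A_s = d_o²(1−k²)/d_s² = (1−k²)/(1−k⁴)^(2/3) = 0.7020.
Mass saving = 1 − 0.7020 = 29.8 %.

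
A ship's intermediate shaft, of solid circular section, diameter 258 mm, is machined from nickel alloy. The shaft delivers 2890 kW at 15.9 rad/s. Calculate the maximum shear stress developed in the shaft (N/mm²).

53.9 N/mm²

ω = 15.9 rad/s, so T = P/ω = 2890×10³ / 15.90 = 181800 N·m.
J = πd⁴/32 = π(0.258)⁴/32 = 4.350×10^-4 m⁴.
τ_max = T·r/J = 181800 × 0.129 / 4.350×10^-4 = 5.390×10^7 Pa.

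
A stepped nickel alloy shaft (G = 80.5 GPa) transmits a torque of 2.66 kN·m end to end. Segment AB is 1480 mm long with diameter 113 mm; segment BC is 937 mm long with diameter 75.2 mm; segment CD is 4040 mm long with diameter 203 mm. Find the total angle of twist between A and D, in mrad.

J_AB = π(0.113)⁴/32 = 1.60×10^-5 m⁴; J_BC = π(0.0752)⁴/32 = 3.14×10^-6 m⁴; J_CD = π(0.203)⁴/32 = 1.67×10^-4 m⁴.
θ = (T/G)·Σ L_i/J_i = (2660/80.5×10⁹)·(1.48/1.60×10^-5 + 0.937/3.14×10^-6 + 4.04/1.67×10^-4) = 0.01372 rad.

13.7 mrad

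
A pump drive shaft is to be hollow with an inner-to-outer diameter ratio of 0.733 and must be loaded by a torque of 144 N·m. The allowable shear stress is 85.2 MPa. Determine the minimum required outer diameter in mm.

23.0 mm

For a hollow shaft with d_i/d_o = 0.733: τ_max = 16T/(π d_o³ (1−k⁴)), so d_o = [16T/(π τ_allow (1−k⁴))]^(1/3) = [16·144.0/(π·8.52×10^7·0.7113)]^(1/3) = 0.02296 m.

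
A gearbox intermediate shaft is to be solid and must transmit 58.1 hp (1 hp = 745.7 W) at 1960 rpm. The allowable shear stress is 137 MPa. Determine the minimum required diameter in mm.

ω = 2π·1960/60 = 205.3 rad/s, so T = P/ω = 58.1×745.7 / 205.3 = 211.1 N·m.
For a solid shaft τ_max = 16T/(πd³), so d = (16T/(π τ_allow))^(1/3) = (16·211.1/(π·1.37×10^8))^(1/3) = 0.01987 m.

19.9 mm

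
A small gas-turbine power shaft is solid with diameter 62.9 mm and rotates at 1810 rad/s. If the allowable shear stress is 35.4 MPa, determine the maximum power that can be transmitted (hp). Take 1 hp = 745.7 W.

4200 hp

J = πd⁴/32 = π(0.0629)⁴/32 = 1.537×10^-6 m⁴.
T_max = τ_allow·J/r = 3.54×10^7 × 1.537×10^-6 / 0.0314 = 1730 N·m.
ω = 1810 rad/s, so P_max = T_max·ω = 3.131×10^6 W.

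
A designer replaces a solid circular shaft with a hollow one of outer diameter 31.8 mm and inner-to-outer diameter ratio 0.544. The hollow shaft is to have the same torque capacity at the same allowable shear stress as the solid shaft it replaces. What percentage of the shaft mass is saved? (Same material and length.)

25.2 %

Equal τ_max and T ⇒ the solid shaft needs d_s³ = d_o³(1−k⁴), so d_s = 31.8·(1−0.544⁴)^(1/3) = 30.84 mm.
Area ratio A_h/A_s = d_o²(1−k²)/d_s² = (1−k²)/(1−k⁴)^(2/3) = 0.7484.
Mass saving = 1 − 0.7484 = 25.2 %.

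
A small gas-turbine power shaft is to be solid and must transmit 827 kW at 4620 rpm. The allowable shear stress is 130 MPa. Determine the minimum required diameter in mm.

40.6 mm

ω = 2π·4620/60 = 483.8 rad/s, so T = P/ω = 827×10³ / 483.8 = 1709 N·m.
For a solid shaft τ_max = 16T/(πd³), so d = (16T/(π τ_allow))^(1/3) = (16·1709/(π·1.30×10^8))^(1/3) = 0.04061 m.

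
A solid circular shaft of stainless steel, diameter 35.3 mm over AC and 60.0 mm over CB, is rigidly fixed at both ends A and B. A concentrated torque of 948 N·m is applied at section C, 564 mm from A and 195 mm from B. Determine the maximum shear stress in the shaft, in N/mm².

21.5 N/mm²

Compatibility: T_A·a/J_AC = T_B·b/J_CB with T_A + T_B = T₀.
J_AC = 1.52×10^-7 m⁴, J_CB = 1.27×10^-6 m⁴, so T_A = T₀·(J_AC/a)/((J_AC/a)+(J_CB/b)) = 37.71 N·m, T_B = 910.3 N·m.
τ in each portion: τ_AC = 4.37×10^6 Pa, τ_CB = 2.15×10^7 Pa; maximum is in CB.
τ_max = T_CB·r/J = 910.3·0.0300/1.27×10^-6 = 2.146×10^7 Pa.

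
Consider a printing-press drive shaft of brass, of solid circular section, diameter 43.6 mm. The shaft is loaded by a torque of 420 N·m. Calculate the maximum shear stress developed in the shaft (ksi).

J = πd⁴/32 = π(0.0436)⁴/32 = 3.548×10^-7 m⁴.
τ_max = T·r/J = 420.0 × 0.0218 / 3.548×10^-7 = 2.581×10^7 Pa.

3.74 ksi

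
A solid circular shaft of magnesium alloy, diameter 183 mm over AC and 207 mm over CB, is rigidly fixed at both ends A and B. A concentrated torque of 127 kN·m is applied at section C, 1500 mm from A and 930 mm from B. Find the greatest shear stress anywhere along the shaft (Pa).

5.29e7 Pa

Compatibility: T_A·a/J_AC = T_B·b/J_CB with T_A + T_B = T₀.
J_AC = 1.10×10^-4 m⁴, J_CB = 1.80×10^-4 m⁴, so T_A = T₀·(J_AC/a)/((J_AC/a)+(J_CB/b)) = 34890 N·m, T_B = 92110 N·m.
τ in each portion: τ_AC = 2.90×10^7 Pa, τ_CB = 5.29×10^7 Pa; maximum is in CB.
τ_max = T_CB·r/J = 92110·0.103/1.80×10^-4 = 5.289×10^7 Pa.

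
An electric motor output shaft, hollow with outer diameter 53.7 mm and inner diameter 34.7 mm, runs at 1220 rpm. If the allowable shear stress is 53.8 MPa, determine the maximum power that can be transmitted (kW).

173 kW

J = π(d_o⁴ − d_i⁴)/32 = π(0.0537⁴ − 0.0347⁴)/32 = 6.741×10^-7 m⁴.
T_max = τ_allow·J/r = 5.38×10^7 × 6.741×10^-7 / 0.0269 = 1351 N·m.
ω = 2π·1220/60 = 127.8 rad/s, so P_max = T_max·ω = 1.726×10^5 W.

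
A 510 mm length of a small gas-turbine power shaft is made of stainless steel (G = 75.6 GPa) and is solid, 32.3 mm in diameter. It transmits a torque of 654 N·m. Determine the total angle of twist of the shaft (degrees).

2.37°

J = πd⁴/32 = π(0.0323)⁴/32 = 1.069×10^-7 m⁴.
θ = T·L/(G·J) = 654.0 × 0.510 / (75.6×10⁹ × 1.069×10^-7) = 0.04129 rad.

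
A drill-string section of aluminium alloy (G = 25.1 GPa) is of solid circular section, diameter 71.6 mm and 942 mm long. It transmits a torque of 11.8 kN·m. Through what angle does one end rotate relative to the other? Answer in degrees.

9.83°

J = πd⁴/32 = π(0.0716)⁴/32 = 2.580×10^-6 m⁴.
θ = T·L/(G·J) = 11800 × 0.942 / (25.1×10⁹ × 2.580×10^-6) = 0.1716 rad.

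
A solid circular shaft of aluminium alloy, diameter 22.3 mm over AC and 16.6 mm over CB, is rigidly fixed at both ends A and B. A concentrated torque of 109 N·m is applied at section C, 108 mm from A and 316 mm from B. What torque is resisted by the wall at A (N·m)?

98.6 N·m

Compatibility: T_A·a/J_AC = T_B·b/J_CB with T_A + T_B = T₀.
J_AC = 2.43×10^-8 m⁴, J_CB = 7.45×10^-9 m⁴, so T_A = T₀·(J_AC/a)/((J_AC/a)+(J_CB/b)) = 98.65 N·m, T_B = 10.35 N·m.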